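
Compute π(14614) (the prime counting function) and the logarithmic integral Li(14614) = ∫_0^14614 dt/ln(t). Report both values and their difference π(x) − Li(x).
π(14614) = 1710;  Li(14614) ≈ 1736.43;  π(x) − Li(x) ≈ -26.43.

Direct count of primes ≤ 14614 gives π(14614) = 1710. Numerical evaluation of the logarithmic integral gives Li(14614) ≈ 1736.43. The difference π(x) − Li(x) ≈ -26.43 is typically negative for small/moderate x (Li(x) overestimates), though Littlewood's theorem shows this sign changes infinitely often.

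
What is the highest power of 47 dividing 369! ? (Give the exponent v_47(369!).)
v_47(369!) = 7

Legendre's formula: v_p(n!) = Σ_{k ≥ 1} ⌊n / p^k⌋. For p = 47, n = 369, the terms are:
  ⌊369/47^1⌋ = ⌊369/47⌋ = 7
(the next term ⌊369/47^2⌋ = 0, terminating the sum). Summing: v_47(369!) = 7 = 7.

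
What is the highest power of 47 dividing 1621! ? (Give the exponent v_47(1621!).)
v_47(1621!) = 34

Legendre's formula: v_p(n!) = Σ_{k ≥ 1} ⌊n / p^k⌋. For p = 47, n = 1621, the terms are:
  ⌊1621/47^1⌋ = ⌊1621/47⌋ = 34
(the next term ⌊1621/47^2⌋ = 0, terminating the sum). Summing: v_47(1621!) = 34 = 34.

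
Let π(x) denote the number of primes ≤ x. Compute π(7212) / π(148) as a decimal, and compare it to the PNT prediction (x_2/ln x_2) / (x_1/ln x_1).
π(7212)/π(148) = 921/34 ≈ 27.0882;  PNT prediction ≈ 27.4118.

π(148) = 34 and π(7212) = 921, so π(7212)/π(148) ≈ 27.0882. The PNT-predicted ratio is (7212/ln(7212)) / (148/ln(148)) ≈ 27.4118. The two agree to within a few percent, as expected.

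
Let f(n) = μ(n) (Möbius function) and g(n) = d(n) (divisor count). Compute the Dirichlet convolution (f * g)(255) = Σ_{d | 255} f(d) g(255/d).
(μ * d)(255) = 1

Divisors of 255: [1, 3, 5, 15, 17, 51, 85, 255]. For each d | 255:
  d = 1: μ(1) · d(255/1) = 1 · 8 = 8
  d = 3: μ(3) · d(255/3) = -1 · 4 = -4
  d = 5: μ(5) · d(255/5) = -1 · 4 = -4
  d = 15: μ(15) · d(255/15) = 1 · 2 = 2
  d = 17: μ(17) · d(255/17) = -1 · 4 = -4
  d = 51: μ(51) · d(255/51) = 1 · 2 = 2
  d = 85: μ(85) · d(255/85) = 1 · 2 = 2
  d = 255: μ(255) · d(255/255) = -1 · 1 = -1
Summing: (μ * d)(255) = 8 + -4 + -4 + 2 + -4 + 2 + 2 + -1 = 1.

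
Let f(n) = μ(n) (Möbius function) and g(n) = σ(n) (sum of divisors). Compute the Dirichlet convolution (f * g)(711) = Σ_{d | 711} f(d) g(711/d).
(μ * σ)(711) = 711

Divisors of 711: [1, 3, 9, 79, 237, 711]. For each d | 711:
  d = 1: μ(1) · σ(711/1) = 1 · 1040 = 1040
  d = 3: μ(3) · σ(711/3) = -1 · 320 = -320
  d = 9: μ(9) · σ(711/9) = 0 · 80 = 0
  d = 79: μ(79) · σ(711/79) = -1 · 13 = -13
  d = 237: μ(237) · σ(711/237) = 1 · 4 = 4
  d = 711: μ(711) · σ(711/711) = 0 · 1 = 0
Summing: (μ * σ)(711) = 1040 + -320 + 0 + -13 + 4 + 0 = 711.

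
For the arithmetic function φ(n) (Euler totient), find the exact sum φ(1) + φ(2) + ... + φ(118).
Σ_{n ≤ 118} φ(n) = 4258

Compute φ(n) for each 1 ≤ n ≤ 118: φ(1) = 1, φ(2) = 1, φ(3) = 2, φ(4) = 2, φ(5) = 4, φ(6) = 2, φ(7) = 6, φ(8) = 4, φ(9) = 6, φ(10) = 4, φ(11) = 10, φ(12) = 4, φ(13) = 12, φ(14) = 6, φ(15) = 8, φ(16) = 8, φ(17) = 16, φ(18) = 6, φ(19) = 18, φ(20) = 8, φ(21) = 12, φ(22) = 10, φ(23) = 22, φ(24) = 8, φ(25) = 20, φ(26) = 12, φ(27) = 18, φ(28) = 12, φ(29) = 28, φ(30) = 8, φ(31) = 30, φ(32) = 16, φ(33) = 20, φ(34) = 16, φ(35) = 24, φ(36) = 12, φ(37) = 36, φ(38) = 18, φ(39) = 24, φ(40) = 16, φ(41) = 40, φ(42) = 12, φ(43) = 42, φ(44) = 20, φ(45) = 24, φ(46) = 22, φ(47) = 46, φ(48) = 16, φ(49) = 42, φ(50) = 20, φ(51) = 32, φ(52) = 24, φ(53) = 52, φ(54) = 18, φ(55) = 40, φ(56) = 24, φ(57) = 36, φ(58) = 28, φ(59) = 58, φ(60) = 16, φ(61) = 60, φ(62) = 30, φ(63) = 36, φ(64) = 32, φ(65) = 48, φ(66) = 20, φ(67) = 66, φ(68) = 32, φ(69) = 44, φ(70) = 24, φ(71) = 70, φ(72) = 24, φ(73) = 72, φ(74) = 36, φ(75) = 40, φ(76) = 36, φ(77) = 60, φ(78) = 24, φ(79) = 78, φ(80) = 32, φ(81) = 54, φ(82) = 40, φ(83) = 82, φ(84) = 24, φ(85) = 64, φ(86) = 42, φ(87) = 56, φ(88) = 40, φ(89) = 88, φ(90) = 24, φ(91) = 72, φ(92) = 44, φ(93) = 60, φ(94) = 46, φ(95) = 72, φ(96) = 32, φ(97) = 96, φ(98) = 42, φ(99) = 60, φ(100) = 40, φ(101) = 100, φ(102) = 32, φ(103) = 102, φ(104) = 48, φ(105) = 48, φ(106) = 52, φ(107) = 106, φ(108) = 36, φ(109) = 108, φ(110) = 40, φ(111) = 72, φ(112) = 48, φ(113) = 112, φ(114) = 36, φ(115) = 88, φ(116) = 56, φ(117) = 72, φ(118) = 58. Summing all 118 values: 4258. (Average order: Σ_{n ≤ x} φ(n) ~ (3/π²) x². For x = 118, (3/π²)·118² ≈ 4232.39.)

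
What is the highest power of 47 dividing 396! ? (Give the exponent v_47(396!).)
v_47(396!) = 8

Legendre's formula: v_p(n!) = Σ_{k ≥ 1} ⌊n / p^k⌋. For p = 47, n = 396, the terms are:
  ⌊396/47^1⌋ = ⌊396/47⌋ = 8
(the next term ⌊396/47^2⌋ = 0, terminating the sum). Summing: v_47(396!) = 8 = 8.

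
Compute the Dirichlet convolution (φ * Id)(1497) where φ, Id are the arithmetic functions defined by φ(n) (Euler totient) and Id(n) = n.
(φ * Id)(1497) = 4985

Divisors of 1497: [1, 3, 499, 1497]. For each d | 1497:
  d = 1: φ(1) · Id(1497/1) = 1 · 1497 = 1497
  d = 3: φ(3) · Id(1497/3) = 2 · 499 = 998
  d = 499: φ(499) · Id(1497/499) = 498 · 3 = 1494
  d = 1497: φ(1497) · Id(1497/1497) = 996 · 1 = 996
Summing: (φ * Id)(1497) = 1497 + 998 + 1494 + 996 = 4985.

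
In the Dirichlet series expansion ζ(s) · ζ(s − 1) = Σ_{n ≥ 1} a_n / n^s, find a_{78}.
σ(78) = 168

In the product (Σ m^0/m^s)(Σ k / k^s) = Σ (Σ_{d | n} d) / n^s, the coefficient of 1/n^s is σ(n) = Σ_{d | n} d. For n = 78, divisors are [1, 2, 3, 6, 13, 26, 39, 78]; summing: σ(78) = 168.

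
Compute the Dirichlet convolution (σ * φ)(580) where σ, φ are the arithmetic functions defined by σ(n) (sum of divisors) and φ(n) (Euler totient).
(σ * φ)(580) = 6960

Divisors of 580: [1, 2, 4, 5, 10, 20, 29, 58, 116, 145, 290, 580]. For each d | 580:
  d = 1: σ(1) · φ(580/1) = 1 · 224 = 224
  d = 2: σ(2) · φ(580/2) = 3 · 112 = 336
  d = 4: σ(4) · φ(580/4) = 7 · 112 = 784
  d = 5: σ(5) · φ(580/5) = 6 · 56 = 336
  d = 10: σ(10) · φ(580/10) = 18 · 28 = 504
  d = 20: σ(20) · φ(580/20) = 42 · 28 = 1176
  d = 29: σ(29) · φ(580/29) = 30 · 8 = 240
  d = 58: σ(58) · φ(580/58) = 90 · 4 = 360
  d = 116: σ(116) · φ(580/116) = 210 · 4 = 840
  d = 145: σ(145) · φ(580/145) = 180 · 2 = 360
  d = 290: σ(290) · φ(580/290) = 540 · 1 = 540
  d = 580: σ(580) · φ(580/580) = 1260 · 1 = 1260
Summing: (σ * φ)(580) = 224 + 336 + 784 + 336 + 504 + 1176 + 240 + 360 + 840 + 360 + 540 + 1260 = 6960.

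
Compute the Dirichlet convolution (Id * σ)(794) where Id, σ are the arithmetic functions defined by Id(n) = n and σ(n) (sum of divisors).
(Id * σ)(794) = 3975

Divisors of 794: [1, 2, 397, 794]. For each d | 794:
  d = 1: Id(1) · σ(794/1) = 1 · 1194 = 1194
  d = 2: Id(2) · σ(794/2) = 2 · 398 = 796
  d = 397: Id(397) · σ(794/397) = 397 · 3 = 1191
  d = 794: Id(794) · σ(794/794) = 794 · 1 = 794
Summing: (Id * σ)(794) = 1194 + 796 + 1191 + 794 = 3975.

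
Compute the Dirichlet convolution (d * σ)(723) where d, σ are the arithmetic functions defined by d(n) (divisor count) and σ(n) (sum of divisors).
(d * σ)(723) = 1464

Divisors of 723: [1, 3, 241, 723]. For each d | 723:
  d = 1: d(1) · σ(723/1) = 1 · 968 = 968
  d = 3: d(3) · σ(723/3) = 2 · 242 = 484
  d = 241: d(241) · σ(723/241) = 2 · 4 = 8
  d = 723: d(723) · σ(723/723) = 4 · 1 = 4
Summing: (d * σ)(723) = 968 + 484 + 8 + 4 = 1464.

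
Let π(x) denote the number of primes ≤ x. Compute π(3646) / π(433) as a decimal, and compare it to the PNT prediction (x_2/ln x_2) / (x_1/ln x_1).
π(3646)/π(433) = 510/84 ≈ 6.0714;  PNT prediction ≈ 6.2328.

π(433) = 84 and π(3646) = 510, so π(3646)/π(433) ≈ 6.0714. The PNT-predicted ratio is (3646/ln(3646)) / (433/ln(433)) ≈ 6.2328. The two agree to within a few percent, as expected.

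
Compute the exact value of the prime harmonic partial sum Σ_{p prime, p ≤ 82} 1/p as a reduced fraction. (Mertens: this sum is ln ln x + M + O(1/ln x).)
Σ 1/p = 5692733621468679832887230172131/3217644767340672907899084554130

π(82) = 22, so the primes ≤ 82 are [2, 3, 5, 7, 11, 13, 17, 19, 23, 29, 31, 37, 41, 43, 47, 53, 59, 61, 67, 71, 73, 79]. Summing 1/p over these primes: 5692733621468679832887230172131/3217644767340672907899084554130 ≈ 1.7692. Mertens estimate ln ln(82) + 0.2615 ≈ 1.7446.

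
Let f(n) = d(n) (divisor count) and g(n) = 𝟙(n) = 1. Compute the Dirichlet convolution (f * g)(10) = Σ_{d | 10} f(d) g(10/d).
(d * 𝟙)(10) = 9

Divisors of 10: [1, 2, 5, 10]. For each d | 10:
  d = 1: d(1) · 𝟙(10/1) = 1 · 1 = 1
  d = 2: d(2) · 𝟙(10/2) = 2 · 1 = 2
  d = 5: d(5) · 𝟙(10/5) = 2 · 1 = 2
  d = 10: d(10) · 𝟙(10/10) = 4 · 1 = 4
Summing: (d * 𝟙)(10) = 1 + 2 + 2 + 4 = 9.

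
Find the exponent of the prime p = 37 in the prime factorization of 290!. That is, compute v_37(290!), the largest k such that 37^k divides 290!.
v_37(290!) = 7

Legendre's formula: v_p(n!) = Σ_{k ≥ 1} ⌊n / p^k⌋. For p = 37, n = 290, the terms are:
  ⌊290/37^1⌋ = ⌊290/37⌋ = 7
(the next term ⌊290/37^2⌋ = 0, terminating the sum). Summing: v_37(290!) = 7 = 7.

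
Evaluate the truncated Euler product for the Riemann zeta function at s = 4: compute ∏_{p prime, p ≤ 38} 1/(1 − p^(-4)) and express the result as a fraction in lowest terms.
∏ = 118583889910340935015737417301254569/109564363617893205834674995200000000

The primes p ≤ 38 are [2, 3, 5, 7, 11, 13, 17, 19, 23, 29, 31, 37]. For each prime, (1 − 1/p^4)^(-1) = p^4 / (p^4 − 1). The product is (1 − 1/2^4)^(-1), (1 − 1/3^4)^(-1), (1 − 1/5^4)^(-1), (1 − 1/7^4)^(-1), (1 − 1/11^4)^(-1), (1 − 1/13^4)^(-1), (1 − 1/17^4)^(-1), (1 − 1/19^4)^(-1), (1 − 1/23^4)^(-1), (1 − 1/29^4)^(-1), (1 − 1/31^4)^(-1), (1 − 1/37^4)^(-1) = ∏ p^4 / (p^4 − 1) = 118583889910340935015737417301254569/109564363617893205834674995200000000.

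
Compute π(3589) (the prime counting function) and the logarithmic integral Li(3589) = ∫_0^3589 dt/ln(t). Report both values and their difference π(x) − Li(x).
π(3589) = 502;  Li(3589) ≈ 515.49;  π(x) − Li(x) ≈ -13.49.

Direct count of primes ≤ 3589 gives π(3589) = 502. Numerical evaluation of the logarithmic integral gives Li(3589) ≈ 515.49. The difference π(x) − Li(x) ≈ -13.49 is typically negative for small/moderate x (Li(x) overestimates), though Littlewood's theorem shows this sign changes infinitely often.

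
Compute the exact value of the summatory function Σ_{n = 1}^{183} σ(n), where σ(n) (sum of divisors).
Σ_{n ≤ 183} σ(n) = 27586

Compute σ(n) for each 1 ≤ n ≤ 183: σ(1) = 1, σ(2) = 3, σ(3) = 4, σ(4) = 7, σ(5) = 6, σ(6) = 12, σ(7) = 8, σ(8) = 15, σ(9) = 13, σ(10) = 18, σ(11) = 12, σ(12) = 28, σ(13) = 14, σ(14) = 24, σ(15) = 24, σ(16) = 31, σ(17) = 18, σ(18) = 39, σ(19) = 20, σ(20) = 42, σ(21) = 32, σ(22) = 36, σ(23) = 24, σ(24) = 60, σ(25) = 31, σ(26) = 42, σ(27) = 40, σ(28) = 56, σ(29) = 30, σ(30) = 72, σ(31) = 32, σ(32) = 63, σ(33) = 48, σ(34) = 54, σ(35) = 48, σ(36) = 91, σ(37) = 38, σ(38) = 60, σ(39) = 56, σ(40) = 90, σ(41) = 42, σ(42) = 96, σ(43) = 44, σ(44) = 84, σ(45) = 78, σ(46) = 72, σ(47) = 48, σ(48) = 124, σ(49) = 57, σ(50) = 93, σ(51) = 72, σ(52) = 98, σ(53) = 54, σ(54) = 120, σ(55) = 72, σ(56) = 120, σ(57) = 80, σ(58) = 90, σ(59) = 60, σ(60) = 168, σ(61) = 62, σ(62) = 96, σ(63) = 104, σ(64) = 127, σ(65) = 84, σ(66) = 144, σ(67) = 68, σ(68) = 126, σ(69) = 96, σ(70) = 144, σ(71) = 72, σ(72) = 195, σ(73) = 74, σ(74) = 114, σ(75) = 124, σ(76) = 140, σ(77) = 96, σ(78) = 168, σ(79) = 80, σ(80) = 186, σ(81) = 121, σ(82) = 126, σ(83) = 84, σ(84) = 224, σ(85) = 108, σ(86) = 132, σ(87) = 120, σ(88) = 180, σ(89) = 90, σ(90) = 234, σ(91) = 112, σ(92) = 168, σ(93) = 128, σ(94) = 144, σ(95) = 120, σ(96) = 252, σ(97) = 98, σ(98) = 171, σ(99) = 156, σ(100) = 217, σ(101) = 102, σ(102) = 216, σ(103) = 104, σ(104) = 210, σ(105) = 192, σ(106) = 162, σ(107) = 108, σ(108) = 280, σ(109) = 110, σ(110) = 216, σ(111) = 152, σ(112) = 248, σ(113) = 114, σ(114) = 240, σ(115) = 144, σ(116) = 210, σ(117) = 182, σ(118) = 180, σ(119) = 144, σ(120) = 360, σ(121) = 133, σ(122) = 186, σ(123) = 168, σ(124) = 224, σ(125) = 156, σ(126) = 312, σ(127) = 128, σ(128) = 255, σ(129) = 176, σ(130) = 252, σ(131) = 132, σ(132) = 336, σ(133) = 160, σ(134) = 204, σ(135) = 240, σ(136) = 270, σ(137) = 138, σ(138) = 288, σ(139) = 140, σ(140) = 336, σ(141) = 192, σ(142) = 216, σ(143) = 168, σ(144) = 403, σ(145) = 180, σ(146) = 222, σ(147) = 228, σ(148) = 266, σ(149) = 150, σ(150) = 372, σ(151) = 152, σ(152) = 300, σ(153) = 234, σ(154) = 288, σ(155) = 192, σ(156) = 392, σ(157) = 158, σ(158) = 240, σ(159) = 216, σ(160) = 378, σ(161) = 192, σ(162) = 363, σ(163) = 164, σ(164) = 294, σ(165) = 288, σ(166) = 252, σ(167) = 168, σ(168) = 480, σ(169) = 183, σ(170) = 324, σ(171) = 260, σ(172) = 308, σ(173) = 174, σ(174) = 360, σ(175) = 248, σ(176) = 372, σ(177) = 240, σ(178) = 270, σ(179) = 180, σ(180) = 546, σ(181) = 182, σ(182) = 336, σ(183) = 248. Summing all 183 values: 27586. (Average order: Σ_{n ≤ x} σ(n) ~ (π²/12) x². For x = 183, (π²/12)·183² ≈ 27543.60.)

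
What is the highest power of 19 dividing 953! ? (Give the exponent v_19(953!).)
v_19(953!) = 52

Legendre's formula: v_p(n!) = Σ_{k ≥ 1} ⌊n / p^k⌋. For p = 19, n = 953, the terms are:
  ⌊953/19^1⌋ = ⌊953/19⌋ = 50
  ⌊953/19^2⌋ = ⌊953/361⌋ = 2
(the next term ⌊953/19^3⌋ = 0, terminating the sum). Summing: v_19(953!) = 50 + 2 = 52.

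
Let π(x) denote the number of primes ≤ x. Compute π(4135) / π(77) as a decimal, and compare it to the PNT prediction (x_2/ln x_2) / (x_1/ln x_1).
π(4135)/π(77) = 569/21 ≈ 27.0952;  PNT prediction ≈ 28.0126.

π(77) = 21 and π(4135) = 569, so π(4135)/π(77) ≈ 27.0952. The PNT-predicted ratio is (4135/ln(4135)) / (77/ln(77)) ≈ 28.0126. The two agree to within a few percent, as expected.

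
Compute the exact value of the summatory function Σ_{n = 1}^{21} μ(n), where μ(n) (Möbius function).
Σ_{n ≤ 21} μ(n) = -2

Compute μ(n) for each 1 ≤ n ≤ 21: μ(1) = 1, μ(2) = -1, μ(3) = -1, μ(4) = 0, μ(5) = -1, μ(6) = 1, μ(7) = -1, μ(8) = 0, μ(9) = 0, μ(10) = 1, μ(11) = -1, μ(12) = 0, μ(13) = -1, μ(14) = 1, μ(15) = 1, μ(16) = 0, μ(17) = -1, μ(18) = 0, μ(19) = -1, μ(20) = 0, μ(21) = 1. Summing all 21 values: -2. (Mertens function M(x) = Σ_{n ≤ x} μ(n); on average M(x) should be small (PNT ⟺ M(x) = o(x)).)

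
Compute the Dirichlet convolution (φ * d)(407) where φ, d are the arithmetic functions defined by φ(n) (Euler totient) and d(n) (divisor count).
(φ * d)(407) = 456

Divisors of 407: [1, 11, 37, 407]. For each d | 407:
  d = 1: φ(1) · d(407/1) = 1 · 4 = 4
  d = 11: φ(11) · d(407/11) = 10 · 2 = 20
  d = 37: φ(37) · d(407/37) = 36 · 2 = 72
  d = 407: φ(407) · d(407/407) = 360 · 1 = 360
Summing: (φ * d)(407) = 4 + 20 + 72 + 360 = 456.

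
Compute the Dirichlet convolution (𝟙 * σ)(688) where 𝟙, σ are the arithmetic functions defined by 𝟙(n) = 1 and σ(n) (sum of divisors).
(𝟙 * σ)(688) = 2565

Divisors of 688: [1, 2, 4, 8, 16, 43, 86, 172, 344, 688]. For each d | 688:
  d = 1: 𝟙(1) · σ(688/1) = 1 · 1364 = 1364
  d = 2: 𝟙(2) · σ(688/2) = 1 · 660 = 660
  d = 4: 𝟙(4) · σ(688/4) = 1 · 308 = 308
  d = 8: 𝟙(8) · σ(688/8) = 1 · 132 = 132
  d = 16: 𝟙(16) · σ(688/16) = 1 · 44 = 44
  d = 43: 𝟙(43) · σ(688/43) = 1 · 31 = 31
  d = 86: 𝟙(86) · σ(688/86) = 1 · 15 = 15
  d = 172: 𝟙(172) · σ(688/172) = 1 · 7 = 7
  d = 344: 𝟙(344) · σ(688/344) = 1 · 3 = 3
  d = 688: 𝟙(688) · σ(688/688) = 1 · 1 = 1
Summing: (𝟙 * σ)(688) = 1364 + 660 + 308 + 132 + 44 + 31 + 15 + 7 + 3 + 1 = 2565.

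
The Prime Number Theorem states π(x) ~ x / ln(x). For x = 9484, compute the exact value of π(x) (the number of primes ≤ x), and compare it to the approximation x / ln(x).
π(9484) = 1175;  x/ln(x) ≈ 1035.67;  relative error ≈ 11.86%.

Directly count primes up to 9484: π(9484) = 1175. The PNT approximation gives 9484/ln(9484) ≈ 9484/9.15736 ≈ 1035.67. Relative error (π(x) − x/ln(x)) / π(x) ≈ 11.86%; the approximation is known to undercount slightly (Li(x) is a better estimate).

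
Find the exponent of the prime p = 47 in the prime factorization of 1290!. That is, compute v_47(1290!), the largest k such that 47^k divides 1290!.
v_47(1290!) = 27

Legendre's formula: v_p(n!) = Σ_{k ≥ 1} ⌊n / p^k⌋. For p = 47, n = 1290, the terms are:
  ⌊1290/47^1⌋ = ⌊1290/47⌋ = 27
(the next term ⌊1290/47^2⌋ = 0, terminating the sum). Summing: v_47(1290!) = 27 = 27.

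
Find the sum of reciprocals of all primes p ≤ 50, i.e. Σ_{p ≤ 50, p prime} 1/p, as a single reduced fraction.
Σ 1/p = 1021729465586766997/614889782588491410

π(50) = 15, so the primes ≤ 50 are [2, 3, 5, 7, 11, 13, 17, 19, 23, 29, 31, 37, 41, 43, 47]. Summing 1/p over these primes: 1021729465586766997/614889782588491410 ≈ 1.6616. Mertens estimate ln ln(50) + 0.2615 ≈ 1.6256.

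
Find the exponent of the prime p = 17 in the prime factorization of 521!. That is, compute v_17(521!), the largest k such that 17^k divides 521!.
v_17(521!) = 31

Legendre's formula: v_p(n!) = Σ_{k ≥ 1} ⌊n / p^k⌋. For p = 17, n = 521, the terms are:
  ⌊521/17^1⌋ = ⌊521/17⌋ = 30
  ⌊521/17^2⌋ = ⌊521/289⌋ = 1
(the next term ⌊521/17^3⌋ = 0, terminating the sum). Summing: v_17(521!) = 30 + 1 = 31.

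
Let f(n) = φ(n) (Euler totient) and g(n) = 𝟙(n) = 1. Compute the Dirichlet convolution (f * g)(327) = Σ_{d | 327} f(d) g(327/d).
(φ * 𝟙)(327) = 327

Divisors of 327: [1, 3, 109, 327]. For each d | 327:
  d = 1: φ(1) · 𝟙(327/1) = 1 · 1 = 1
  d = 3: φ(3) · 𝟙(327/3) = 2 · 1 = 2
  d = 109: φ(109) · 𝟙(327/109) = 108 · 1 = 108
  d = 327: φ(327) · 𝟙(327/327) = 216 · 1 = 216
Summing: (φ * 𝟙)(327) = 1 + 2 + 108 + 216 = 327.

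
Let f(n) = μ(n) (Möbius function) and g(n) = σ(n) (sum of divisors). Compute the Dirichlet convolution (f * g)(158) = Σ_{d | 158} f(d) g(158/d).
(μ * σ)(158) = 158

Divisors of 158: [1, 2, 79, 158]. For each d | 158:
  d = 1: μ(1) · σ(158/1) = 1 · 240 = 240
  d = 2: μ(2) · σ(158/2) = -1 · 80 = -80
  d = 79: μ(79) · σ(158/79) = -1 · 3 = -3
  d = 158: μ(158) · σ(158/158) = 1 · 1 = 1
Summing: (μ * σ)(158) = 240 + -80 + -3 + 1 = 158.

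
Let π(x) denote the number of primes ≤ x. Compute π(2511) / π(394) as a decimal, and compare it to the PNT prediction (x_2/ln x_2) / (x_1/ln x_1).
π(2511)/π(394) = 368/77 ≈ 4.7792;  PNT prediction ≈ 4.8653.

π(394) = 77 and π(2511) = 368, so π(2511)/π(394) ≈ 4.7792. The PNT-predicted ratio is (2511/ln(2511)) / (394/ln(394)) ≈ 4.8653. The two agree to within a few percent, as expected.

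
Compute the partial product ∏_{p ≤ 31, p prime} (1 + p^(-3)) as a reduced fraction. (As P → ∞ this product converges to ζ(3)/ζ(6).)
∏ = 123276368443014873612288/104343309932640260237195

The primes p ≤ 31 are [2, 3, 5, 7, 11, 13, 17, 19, 23, 29, 31]. For each, (1 + 1/p^3) = (p^3 + 1)/p^3. Multiplying these fractions over p ∈ [2, 3, 5, 7, 11, 13, 17, 19, 23, 29, 31] gives 123276368443014873612288/104343309932640260237195. (In the limit P → ∞ this tends to ζ(3)/ζ(6).)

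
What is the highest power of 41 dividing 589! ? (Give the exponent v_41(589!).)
v_41(589!) = 14

Legendre's formula: v_p(n!) = Σ_{k ≥ 1} ⌊n / p^k⌋. For p = 41, n = 589, the terms are:
  ⌊589/41^1⌋ = ⌊589/41⌋ = 14
(the next term ⌊589/41^2⌋ = 0, terminating the sum). Summing: v_41(589!) = 14 = 14.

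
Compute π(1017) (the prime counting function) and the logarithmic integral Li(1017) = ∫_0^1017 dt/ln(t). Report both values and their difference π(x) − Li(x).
π(1017) = 170;  Li(1017) ≈ 180.07;  π(x) − Li(x) ≈ -10.07.

Direct count of primes ≤ 1017 gives π(1017) = 170. Numerical evaluation of the logarithmic integral gives Li(1017) ≈ 180.07. The difference π(x) − Li(x) ≈ -10.07 is typically negative for small/moderate x (Li(x) overestimates), though Littlewood's theorem shows this sign changes infinitely often.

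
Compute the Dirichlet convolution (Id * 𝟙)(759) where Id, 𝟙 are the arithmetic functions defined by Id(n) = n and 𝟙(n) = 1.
(Id * 𝟙)(759) = 1152

Divisors of 759: [1, 3, 11, 23, 33, 69, 253, 759]. For each d | 759:
  d = 1: Id(1) · 𝟙(759/1) = 1 · 1 = 1
  d = 3: Id(3) · 𝟙(759/3) = 3 · 1 = 3
  d = 11: Id(11) · 𝟙(759/11) = 11 · 1 = 11
  d = 23: Id(23) · 𝟙(759/23) = 23 · 1 = 23
  d = 33: Id(33) · 𝟙(759/33) = 33 · 1 = 33
  d = 69: Id(69) · 𝟙(759/69) = 69 · 1 = 69
  d = 253: Id(253) · 𝟙(759/253) = 253 · 1 = 253
  d = 759: Id(759) · 𝟙(759/759) = 759 · 1 = 759
Summing: (Id * 𝟙)(759) = 1 + 3 + 11 + 23 + 33 + 69 + 253 + 759 = 1152.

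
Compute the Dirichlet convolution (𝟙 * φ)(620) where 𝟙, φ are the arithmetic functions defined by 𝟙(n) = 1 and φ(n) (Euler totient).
(𝟙 * φ)(620) = 620

Divisors of 620: [1, 2, 4, 5, 10, 20, 31, 62, 124, 155, 310, 620]. For each d | 620:
  d = 1: 𝟙(1) · φ(620/1) = 1 · 240 = 240
  d = 2: 𝟙(2) · φ(620/2) = 1 · 120 = 120
  d = 4: 𝟙(4) · φ(620/4) = 1 · 120 = 120
  d = 5: 𝟙(5) · φ(620/5) = 1 · 60 = 60
  d = 10: 𝟙(10) · φ(620/10) = 1 · 30 = 30
  d = 20: 𝟙(20) · φ(620/20) = 1 · 30 = 30
  d = 31: 𝟙(31) · φ(620/31) = 1 · 8 = 8
  d = 62: 𝟙(62) · φ(620/62) = 1 · 4 = 4
  d = 124: 𝟙(124) · φ(620/124) = 1 · 4 = 4
  d = 155: 𝟙(155) · φ(620/155) = 1 · 2 = 2
  d = 310: 𝟙(310) · φ(620/310) = 1 · 1 = 1
  d = 620: 𝟙(620) · φ(620/620) = 1 · 1 = 1
Summing: (𝟙 * φ)(620) = 240 + 120 + 120 + 60 + 30 + 30 + 8 + 4 + 4 + 2 + 1 + 1 = 620.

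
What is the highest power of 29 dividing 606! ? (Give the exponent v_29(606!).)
v_29(606!) = 20

Legendre's formula: v_p(n!) = Σ_{k ≥ 1} ⌊n / p^k⌋. For p = 29, n = 606, the terms are:
  ⌊606/29^1⌋ = ⌊606/29⌋ = 20
(the next term ⌊606/29^2⌋ = 0, terminating the sum). Summing: v_29(606!) = 20 = 20.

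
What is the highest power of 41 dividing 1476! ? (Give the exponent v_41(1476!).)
v_41(1476!) = 36

Legendre's formula: v_p(n!) = Σ_{k ≥ 1} ⌊n / p^k⌋. For p = 41, n = 1476, the terms are:
  ⌊1476/41^1⌋ = ⌊1476/41⌋ = 36
(the next term ⌊1476/41^2⌋ = 0, terminating the sum). Summing: v_41(1476!) = 36 = 36.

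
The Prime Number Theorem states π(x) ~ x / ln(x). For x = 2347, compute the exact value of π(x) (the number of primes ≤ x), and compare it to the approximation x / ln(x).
π(2347) = 348;  x/ln(x) ≈ 302.41;  relative error ≈ 13.10%.

Directly count primes up to 2347: π(2347) = 348. The PNT approximation gives 2347/ln(2347) ≈ 2347/7.76089 ≈ 302.41. Relative error (π(x) − x/ln(x)) / π(x) ≈ 13.10%; the approximation is known to undercount slightly (Li(x) is a better estimate).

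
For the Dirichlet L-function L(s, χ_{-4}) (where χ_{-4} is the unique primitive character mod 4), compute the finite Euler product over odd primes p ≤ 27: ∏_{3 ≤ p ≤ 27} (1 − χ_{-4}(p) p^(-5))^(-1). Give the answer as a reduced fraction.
∏ = 19221914719363107239019289471588875/19296053991287416836128860852453376

The odd primes p ≤ 27 are [3, 5, 7, 11, 13, 17, 19, 23]. For each, χ(p) = 1 if p ≡ 1 mod 4, χ(p) = −1 if p ≡ 3 mod 4. Taking (1 − χ(p)/p^5)^(-1) = p^5/(p^5 − χ(p)): (1 − (-1)/3^5)^(-1) · (1 − (1)/5^5)^(-1) · (1 − (-1)/7^5)^(-1) · (1 − (-1)/11^5)^(-1) · (1 − (1)/13^5)^(-1) · (1 − (1)/17^5)^(-1) · (1 − (-1)/19^5)^(-1) · (1 − (-1)/23^5)^(-1) = 19221914719363107239019289471588875/19296053991287416836128860852453376.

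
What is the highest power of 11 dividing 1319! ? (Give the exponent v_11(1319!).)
v_11(1319!) = 129

Legendre's formula: v_p(n!) = Σ_{k ≥ 1} ⌊n / p^k⌋. For p = 11, n = 1319, the terms are:
  ⌊1319/11^1⌋ = ⌊1319/11⌋ = 119
  ⌊1319/11^2⌋ = ⌊1319/121⌋ = 10
(the next term ⌊1319/11^3⌋ = 0, terminating the sum). Summing: v_11(1319!) = 119 + 10 = 129.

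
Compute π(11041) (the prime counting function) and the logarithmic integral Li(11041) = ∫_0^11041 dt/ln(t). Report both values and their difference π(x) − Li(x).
π(11041) = 1337;  Li(11041) ≈ 1358.55;  π(x) − Li(x) ≈ -21.55.

Direct count of primes ≤ 11041 gives π(11041) = 1337. Numerical evaluation of the logarithmic integral gives Li(11041) ≈ 1358.55. The difference π(x) − Li(x) ≈ -21.55 is typically negative for small/moderate x (Li(x) overestimates), though Littlewood's theorem shows this sign changes infinitely often.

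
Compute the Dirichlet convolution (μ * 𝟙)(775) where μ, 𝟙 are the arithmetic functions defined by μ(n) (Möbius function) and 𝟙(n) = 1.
(μ * 𝟙)(775) = 0

Divisors of 775: [1, 5, 25, 31, 155, 775]. For each d | 775:
  d = 1: μ(1) · 𝟙(775/1) = 1 · 1 = 1
  d = 5: μ(5) · 𝟙(775/5) = -1 · 1 = -1
  d = 25: μ(25) · 𝟙(775/25) = 0 · 1 = 0
  d = 31: μ(31) · 𝟙(775/31) = -1 · 1 = -1
  d = 155: μ(155) · 𝟙(775/155) = 1 · 1 = 1
  d = 775: μ(775) · 𝟙(775/775) = 0 · 1 = 0
Summing: (μ * 𝟙)(775) = 1 + -1 + 0 + -1 + 1 + 0 = 0.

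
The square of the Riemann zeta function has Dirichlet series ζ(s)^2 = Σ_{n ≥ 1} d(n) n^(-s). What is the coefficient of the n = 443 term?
d(443) = 2

ζ(s)^2 = (Σ 1/m^s)(Σ 1/k^s). The coefficient of 1/n^s in the product is the number of ordered pairs (m, k) with mk = n, which equals d(n). For n = 443, divisors are [1, 443], so d(443) = 2.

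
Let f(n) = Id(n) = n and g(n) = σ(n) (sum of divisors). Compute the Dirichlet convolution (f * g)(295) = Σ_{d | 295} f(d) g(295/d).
(Id * σ)(295) = 1309

Divisors of 295: [1, 5, 59, 295]. For each d | 295:
  d = 1: Id(1) · σ(295/1) = 1 · 360 = 360
  d = 5: Id(5) · σ(295/5) = 5 · 60 = 300
  d = 59: Id(59) · σ(295/59) = 59 · 6 = 354
  d = 295: Id(295) · σ(295/295) = 295 · 1 = 295
Summing: (Id * σ)(295) = 360 + 300 + 354 + 295 = 1309.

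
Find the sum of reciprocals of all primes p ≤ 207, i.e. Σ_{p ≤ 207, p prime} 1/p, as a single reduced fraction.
Σ 1/p = 15202313841027497739047080375538859939135227730139536997746371469607707132833646367/7799922041683461553249199106329813876687996789903550945093032474868511536164700810

π(207) = 46, so the primes ≤ 207 are [2, 3, 5, 7, 11, 13, 17, 19, 23, 29, 31, 37, 41, 43, 47, 53, 59, 61, 67, 71, 73, 79, 83, 89, 97, 101, 103, 107, 109, 113, 127, 131, 137, 139, 149, 151, 157, 163, 167, 173, 179, 181, 191, 193, 197, 199]. Summing 1/p over these primes: 15202313841027497739047080375538859939135227730139536997746371469607707132833646367/7799922041683461553249199106329813876687996789903550945093032474868511536164700810 ≈ 1.9490. Mertens estimate ln ln(207) + 0.2615 ≈ 1.9354.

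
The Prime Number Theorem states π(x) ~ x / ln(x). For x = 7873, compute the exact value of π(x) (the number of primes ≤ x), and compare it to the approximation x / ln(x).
π(7873) = 994;  x/ln(x) ≈ 877.59;  relative error ≈ 11.71%.

Directly count primes up to 7873: π(7873) = 994. The PNT approximation gives 7873/ln(7873) ≈ 7873/8.97119 ≈ 877.59. Relative error (π(x) − x/ln(x)) / π(x) ≈ 11.71%; the approximation is known to undercount slightly (Li(x) is a better estimate).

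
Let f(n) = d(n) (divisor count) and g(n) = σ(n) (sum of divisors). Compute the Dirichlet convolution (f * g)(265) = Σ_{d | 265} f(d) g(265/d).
(d * σ)(265) = 448

Divisors of 265: [1, 5, 53, 265]. For each d | 265:
  d = 1: d(1) · σ(265/1) = 1 · 324 = 324
  d = 5: d(5) · σ(265/5) = 2 · 54 = 108
  d = 53: d(53) · σ(265/53) = 2 · 6 = 12
  d = 265: d(265) · σ(265/265) = 4 · 1 = 4
Summing: (d * σ)(265) = 324 + 108 + 12 + 4 = 448.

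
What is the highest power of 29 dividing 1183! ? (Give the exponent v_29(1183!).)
v_29(1183!) = 41

Legendre's formula: v_p(n!) = Σ_{k ≥ 1} ⌊n / p^k⌋. For p = 29, n = 1183, the terms are:
  ⌊1183/29^1⌋ = ⌊1183/29⌋ = 40
  ⌊1183/29^2⌋ = ⌊1183/841⌋ = 1
(the next term ⌊1183/29^3⌋ = 0, terminating the sum). Summing: v_29(1183!) = 40 + 1 = 41.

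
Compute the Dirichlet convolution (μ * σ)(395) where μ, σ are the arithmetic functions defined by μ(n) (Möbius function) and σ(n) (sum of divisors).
(μ * σ)(395) = 395

Divisors of 395: [1, 5, 79, 395]. For each d | 395:
  d = 1: μ(1) · σ(395/1) = 1 · 480 = 480
  d = 5: μ(5) · σ(395/5) = -1 · 80 = -80
  d = 79: μ(79) · σ(395/79) = -1 · 6 = -6
  d = 395: μ(395) · σ(395/395) = 1 · 1 = 1
Summing: (μ * σ)(395) = 480 + -80 + -6 + 1 = 395.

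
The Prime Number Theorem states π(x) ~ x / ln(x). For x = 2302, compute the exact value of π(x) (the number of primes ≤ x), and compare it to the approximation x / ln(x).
π(2302) = 342;  x/ln(x) ≈ 297.36;  relative error ≈ 13.05%.

Directly count primes up to 2302: π(2302) = 342. The PNT approximation gives 2302/ln(2302) ≈ 2302/7.74153 ≈ 297.36. Relative error (π(x) − x/ln(x)) / π(x) ≈ 13.05%; the approximation is known to undercount slightly (Li(x) is a better estimate).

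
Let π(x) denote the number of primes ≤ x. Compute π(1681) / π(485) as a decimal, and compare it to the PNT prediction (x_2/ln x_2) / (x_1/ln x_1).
π(1681)/π(485) = 263/92 ≈ 2.8587;  PNT prediction ≈ 2.8859.

π(485) = 92 and π(1681) = 263, so π(1681)/π(485) ≈ 2.8587. The PNT-predicted ratio is (1681/ln(1681)) / (485/ln(485)) ≈ 2.8859. The two agree to within a few percent, as expected.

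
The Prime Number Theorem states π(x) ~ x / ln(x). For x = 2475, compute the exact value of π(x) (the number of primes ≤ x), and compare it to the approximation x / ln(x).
π(2475) = 366;  x/ln(x) ≈ 316.74;  relative error ≈ 13.46%.

Directly count primes up to 2475: π(2475) = 366. The PNT approximation gives 2475/ln(2475) ≈ 2475/7.81400 ≈ 316.74. Relative error (π(x) − x/ln(x)) / π(x) ≈ 13.46%; the approximation is known to undercount slightly (Li(x) is a better estimate).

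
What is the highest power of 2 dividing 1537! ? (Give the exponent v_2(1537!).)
v_2(1537!) = 1534

Legendre's formula: v_p(n!) = Σ_{k ≥ 1} ⌊n / p^k⌋. For p = 2, n = 1537, the terms are:
  ⌊1537/2^1⌋ = ⌊1537/2⌋ = 768
  ⌊1537/2^2⌋ = ⌊1537/4⌋ = 384
  ⌊1537/2^3⌋ = ⌊1537/8⌋ = 192
  ⌊1537/2^4⌋ = ⌊1537/16⌋ = 96
  ⌊1537/2^5⌋ = ⌊1537/32⌋ = 48
  ⌊1537/2^6⌋ = ⌊1537/64⌋ = 24
  ⌊1537/2^7⌋ = ⌊1537/128⌋ = 12
  ⌊1537/2^8⌋ = ⌊1537/256⌋ = 6
  ⌊1537/2^9⌋ = ⌊1537/512⌋ = 3
  ⌊1537/2^10⌋ = ⌊1537/1024⌋ = 1
(the next term ⌊1537/2^11⌋ = 0, terminating the sum). Summing: v_2(1537!) = 768 + 384 + 192 + 96 + 48 + 24 + 12 + 6 + 3 + 1 = 1534.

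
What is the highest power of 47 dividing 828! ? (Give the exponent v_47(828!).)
v_47(828!) = 17

Legendre's formula: v_p(n!) = Σ_{k ≥ 1} ⌊n / p^k⌋. For p = 47, n = 828, the terms are:
  ⌊828/47^1⌋ = ⌊828/47⌋ = 17
(the next term ⌊828/47^2⌋ = 0, terminating the sum). Summing: v_47(828!) = 17 = 17.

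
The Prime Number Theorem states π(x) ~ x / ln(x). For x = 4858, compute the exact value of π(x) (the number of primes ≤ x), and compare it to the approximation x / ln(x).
π(4858) = 650;  x/ln(x) ≈ 572.31;  relative error ≈ 11.95%.

Directly count primes up to 4858: π(4858) = 650. The PNT approximation gives 4858/ln(4858) ≈ 4858/8.48838 ≈ 572.31. Relative error (π(x) − x/ln(x)) / π(x) ≈ 11.95%; the approximation is known to undercount slightly (Li(x) is a better estimate).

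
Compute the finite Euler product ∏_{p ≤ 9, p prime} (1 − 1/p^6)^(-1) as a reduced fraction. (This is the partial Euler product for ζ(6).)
∏ = 5359375/5268016

The primes p ≤ 9 are [2, 3, 5, 7]. For each prime, (1 − 1/p^6)^(-1) = p^6 / (p^6 − 1). The product is (1 − 1/2^6)^(-1), (1 − 1/3^6)^(-1), (1 − 1/5^6)^(-1), (1 − 1/7^6)^(-1) = ∏ p^6 / (p^6 − 1) = 5359375/5268016.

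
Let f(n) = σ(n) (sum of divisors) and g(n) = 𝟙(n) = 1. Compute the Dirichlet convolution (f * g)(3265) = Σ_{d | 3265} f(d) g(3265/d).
(σ * 𝟙)(3265) = 4585

Divisors of 3265: [1, 5, 653, 3265]. For each d | 3265:
  d = 1: σ(1) · 𝟙(3265/1) = 1 · 1 = 1
  d = 5: σ(5) · 𝟙(3265/5) = 6 · 1 = 6
  d = 653: σ(653) · 𝟙(3265/653) = 654 · 1 = 654
  d = 3265: σ(3265) · 𝟙(3265/3265) = 3924 · 1 = 3924
Summing: (σ * 𝟙)(3265) = 1 + 6 + 654 + 3924 = 4585.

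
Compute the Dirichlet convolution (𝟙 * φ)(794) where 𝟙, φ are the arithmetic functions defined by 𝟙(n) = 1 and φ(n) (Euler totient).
(𝟙 * φ)(794) = 794

Divisors of 794: [1, 2, 397, 794]. For each d | 794:
  d = 1: 𝟙(1) · φ(794/1) = 1 · 396 = 396
  d = 2: 𝟙(2) · φ(794/2) = 1 · 396 = 396
  d = 397: 𝟙(397) · φ(794/397) = 1 · 1 = 1
  d = 794: 𝟙(794) · φ(794/794) = 1 · 1 = 1
Summing: (𝟙 * φ)(794) = 396 + 396 + 1 + 1 = 794.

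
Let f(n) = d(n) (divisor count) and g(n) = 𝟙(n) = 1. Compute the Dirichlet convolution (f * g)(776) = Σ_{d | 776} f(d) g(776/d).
(d * 𝟙)(776) = 30

Divisors of 776: [1, 2, 4, 8, 97, 194, 388, 776]. For each d | 776:
  d = 1: d(1) · 𝟙(776/1) = 1 · 1 = 1
  d = 2: d(2) · 𝟙(776/2) = 2 · 1 = 2
  d = 4: d(4) · 𝟙(776/4) = 3 · 1 = 3
  d = 8: d(8) · 𝟙(776/8) = 4 · 1 = 4
  d = 97: d(97) · 𝟙(776/97) = 2 · 1 = 2
  d = 194: d(194) · 𝟙(776/194) = 4 · 1 = 4
  d = 388: d(388) · 𝟙(776/388) = 6 · 1 = 6
  d = 776: d(776) · 𝟙(776/776) = 8 · 1 = 8
Summing: (d * 𝟙)(776) = 1 + 2 + 3 + 4 + 2 + 4 + 6 + 8 = 30.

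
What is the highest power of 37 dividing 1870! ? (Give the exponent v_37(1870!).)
v_37(1870!) = 51

Legendre's formula: v_p(n!) = Σ_{k ≥ 1} ⌊n / p^k⌋. For p = 37, n = 1870, the terms are:
  ⌊1870/37^1⌋ = ⌊1870/37⌋ = 50
  ⌊1870/37^2⌋ = ⌊1870/1369⌋ = 1
(the next term ⌊1870/37^3⌋ = 0, terminating the sum). Summing: v_37(1870!) = 50 + 1 = 51.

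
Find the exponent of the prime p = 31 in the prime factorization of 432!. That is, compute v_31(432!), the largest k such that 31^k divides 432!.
v_31(432!) = 13

Legendre's formula: v_p(n!) = Σ_{k ≥ 1} ⌊n / p^k⌋. For p = 31, n = 432, the terms are:
  ⌊432/31^1⌋ = ⌊432/31⌋ = 13
(the next term ⌊432/31^2⌋ = 0, terminating the sum). Summing: v_31(432!) = 13 = 13.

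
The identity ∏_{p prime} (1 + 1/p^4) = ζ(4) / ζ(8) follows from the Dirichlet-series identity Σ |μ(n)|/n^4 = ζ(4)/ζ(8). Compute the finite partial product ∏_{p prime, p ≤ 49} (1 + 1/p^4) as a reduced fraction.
∏ = 47811026860845170938198805915402199301066734558460286583378224128/44354583229145063659978971326989541656878007876738536067589135625

The primes p ≤ 49 are [2, 3, 5, 7, 11, 13, 17, 19, 23, 29, 31, 37, 41, 43, 47]. For each, (1 + 1/p^4) = (p^4 + 1)/p^4. Multiplying these fractions over p ∈ [2, 3, 5, 7, 11, 13, 17, 19, 23, 29, 31, 37, 41, 43, 47] gives 47811026860845170938198805915402199301066734558460286583378224128/44354583229145063659978971326989541656878007876738536067589135625. (In the limit P → ∞ this tends to ζ(4)/ζ(8).)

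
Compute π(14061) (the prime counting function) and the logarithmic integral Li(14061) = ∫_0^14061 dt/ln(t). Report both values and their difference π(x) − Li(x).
π(14061) = 1658;  Li(14061) ≈ 1678.65;  π(x) − Li(x) ≈ -20.65.

Direct count of primes ≤ 14061 gives π(14061) = 1658. Numerical evaluation of the logarithmic integral gives Li(14061) ≈ 1678.65. The difference π(x) − Li(x) ≈ -20.65 is typically negative for small/moderate x (Li(x) overestimates), though Littlewood's theorem shows this sign changes infinitely often.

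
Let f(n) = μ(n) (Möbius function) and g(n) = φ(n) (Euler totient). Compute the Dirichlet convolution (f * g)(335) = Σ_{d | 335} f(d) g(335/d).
(μ * φ)(335) = 195

Divisors of 335: [1, 5, 67, 335]. For each d | 335:
  d = 1: μ(1) · φ(335/1) = 1 · 264 = 264
  d = 5: μ(5) · φ(335/5) = -1 · 66 = -66
  d = 67: μ(67) · φ(335/67) = -1 · 4 = -4
  d = 335: μ(335) · φ(335/335) = 1 · 1 = 1
Summing: (μ * φ)(335) = 264 + -66 + -4 + 1 = 195.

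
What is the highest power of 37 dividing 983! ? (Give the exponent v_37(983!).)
v_37(983!) = 26

Legendre's formula: v_p(n!) = Σ_{k ≥ 1} ⌊n / p^k⌋. For p = 37, n = 983, the terms are:
  ⌊983/37^1⌋ = ⌊983/37⌋ = 26
(the next term ⌊983/37^2⌋ = 0, terminating the sum). Summing: v_37(983!) = 26 = 26.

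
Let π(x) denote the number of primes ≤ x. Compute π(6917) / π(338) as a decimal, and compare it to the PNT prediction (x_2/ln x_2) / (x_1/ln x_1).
π(6917)/π(338) = 890/68 ≈ 13.0882;  PNT prediction ≈ 13.4776.

π(338) = 68 and π(6917) = 890, so π(6917)/π(338) ≈ 13.0882. The PNT-predicted ratio is (6917/ln(6917)) / (338/ln(338)) ≈ 13.4776. The two agree to within a few percent, as expected.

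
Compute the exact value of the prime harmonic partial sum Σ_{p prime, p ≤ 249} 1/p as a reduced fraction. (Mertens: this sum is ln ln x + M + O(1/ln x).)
Σ 1/p = 506873196134241441348690763593294873492730445394823722837469097176314709804649267964680634478659521/256041159035492609053110100510385311995538591998443060216114576417920917800321526504084465112487730

π(249) = 53, so the primes ≤ 249 are [2, 3, 5, 7, 11, 13, 17, 19, 23, 29, 31, 37, 41, 43, 47, 53, 59, 61, 67, 71, 73, 79, 83, 89, 97, 101, 103, 107, 109, 113, 127, 131, 137, 139, 149, 151, 157, 163, 167, 173, 179, 181, 191, 193, 197, 199, 211, 223, 227, 229, 233, 239, 241]. Summing 1/p over these primes: 506873196134241441348690763593294873492730445394823722837469097176314709804649267964680634478659521/256041159035492609053110100510385311995538591998443060216114576417920917800321526504084465112487730 ≈ 1.9797. Mertens estimate ln ln(249) + 0.2615 ≈ 1.9694.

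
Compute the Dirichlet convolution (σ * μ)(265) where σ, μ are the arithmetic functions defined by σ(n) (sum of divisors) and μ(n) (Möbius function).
(σ * μ)(265) = 265

Divisors of 265: [1, 5, 53, 265]. For each d | 265:
  d = 1: σ(1) · μ(265/1) = 1 · 1 = 1
  d = 5: σ(5) · μ(265/5) = 6 · -1 = -6
  d = 53: σ(53) · μ(265/53) = 54 · -1 = -54
  d = 265: σ(265) · μ(265/265) = 324 · 1 = 324
Summing: (σ * μ)(265) = 1 + -6 + -54 + 324 = 265.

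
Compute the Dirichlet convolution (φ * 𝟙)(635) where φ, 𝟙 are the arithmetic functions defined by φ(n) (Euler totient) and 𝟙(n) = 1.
(φ * 𝟙)(635) = 635

Divisors of 635: [1, 5, 127, 635]. For each d | 635:
  d = 1: φ(1) · 𝟙(635/1) = 1 · 1 = 1
  d = 5: φ(5) · 𝟙(635/5) = 4 · 1 = 4
  d = 127: φ(127) · 𝟙(635/127) = 126 · 1 = 126
  d = 635: φ(635) · 𝟙(635/635) = 504 · 1 = 504
Summing: (φ * 𝟙)(635) = 1 + 4 + 126 + 504 = 635.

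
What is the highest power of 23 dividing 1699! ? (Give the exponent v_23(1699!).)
v_23(1699!) = 76

Legendre's formula: v_p(n!) = Σ_{k ≥ 1} ⌊n / p^k⌋. For p = 23, n = 1699, the terms are:
  ⌊1699/23^1⌋ = ⌊1699/23⌋ = 73
  ⌊1699/23^2⌋ = ⌊1699/529⌋ = 3
(the next term ⌊1699/23^3⌋ = 0, terminating the sum). Summing: v_23(1699!) = 73 + 3 = 76.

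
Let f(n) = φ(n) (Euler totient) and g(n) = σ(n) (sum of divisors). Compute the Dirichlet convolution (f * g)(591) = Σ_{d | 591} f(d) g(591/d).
(φ * σ)(591) = 2364

Divisors of 591: [1, 3, 197, 591]. For each d | 591:
  d = 1: φ(1) · σ(591/1) = 1 · 792 = 792
  d = 3: φ(3) · σ(591/3) = 2 · 198 = 396
  d = 197: φ(197) · σ(591/197) = 196 · 4 = 784
  d = 591: φ(591) · σ(591/591) = 392 · 1 = 392
Summing: (φ * σ)(591) = 792 + 396 + 784 + 392 = 2364.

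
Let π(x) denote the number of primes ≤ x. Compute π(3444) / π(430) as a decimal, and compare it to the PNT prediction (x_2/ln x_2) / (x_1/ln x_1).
π(3444)/π(430) = 481/82 ≈ 5.8659;  PNT prediction ≈ 5.9632.

π(430) = 82 and π(3444) = 481, so π(3444)/π(430) ≈ 5.8659. The PNT-predicted ratio is (3444/ln(3444)) / (430/ln(430)) ≈ 5.9632. The two agree to within a few percent, as expected.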